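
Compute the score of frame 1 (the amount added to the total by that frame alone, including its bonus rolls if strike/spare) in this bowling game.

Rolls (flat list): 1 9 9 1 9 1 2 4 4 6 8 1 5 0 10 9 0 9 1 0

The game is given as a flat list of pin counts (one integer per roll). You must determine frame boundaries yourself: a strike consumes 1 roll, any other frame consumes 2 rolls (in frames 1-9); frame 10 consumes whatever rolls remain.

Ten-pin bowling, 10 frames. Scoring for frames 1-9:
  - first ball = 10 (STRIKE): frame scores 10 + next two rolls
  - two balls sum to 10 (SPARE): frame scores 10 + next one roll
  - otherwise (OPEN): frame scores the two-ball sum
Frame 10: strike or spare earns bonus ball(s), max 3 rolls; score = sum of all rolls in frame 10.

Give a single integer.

Frame 1: SPARE (1+9=10). 10 + next roll (9) = 19. Cumulative: 19
Frame 2: SPARE (9+1=10). 10 + next roll (9) = 19. Cumulative: 38
Frame 3: SPARE (9+1=10). 10 + next roll (2) = 12. Cumulative: 50

Answer: 19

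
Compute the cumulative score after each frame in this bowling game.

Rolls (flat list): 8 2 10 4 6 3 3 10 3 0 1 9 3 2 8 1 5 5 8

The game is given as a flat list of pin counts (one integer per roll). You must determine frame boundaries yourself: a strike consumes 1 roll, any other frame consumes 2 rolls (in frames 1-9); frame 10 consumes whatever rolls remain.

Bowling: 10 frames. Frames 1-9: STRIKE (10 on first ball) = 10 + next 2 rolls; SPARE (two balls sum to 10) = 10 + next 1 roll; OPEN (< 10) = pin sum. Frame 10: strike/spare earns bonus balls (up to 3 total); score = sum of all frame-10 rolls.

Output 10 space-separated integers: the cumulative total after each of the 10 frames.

Answer: 20 40 53 59 72 75 88 93 102 120

Derivation:
Frame 1: SPARE (8+2=10). 10 + next roll (10) = 20. Cumulative: 20
Frame 2: STRIKE. 10 + next two rolls (4+6) = 20. Cumulative: 40
Frame 3: SPARE (4+6=10). 10 + next roll (3) = 13. Cumulative: 53
Frame 4: OPEN (3+3=6). Cumulative: 59
Frame 5: STRIKE. 10 + next two rolls (3+0) = 13. Cumulative: 72
Frame 6: OPEN (3+0=3). Cumulative: 75
Frame 7: SPARE (1+9=10). 10 + next roll (3) = 13. Cumulative: 88
Frame 8: OPEN (3+2=5). Cumulative: 93
Frame 9: OPEN (8+1=9). Cumulative: 102
Frame 10: SPARE. Sum of all frame-10 rolls (5+5+8) = 18. Cumulative: 120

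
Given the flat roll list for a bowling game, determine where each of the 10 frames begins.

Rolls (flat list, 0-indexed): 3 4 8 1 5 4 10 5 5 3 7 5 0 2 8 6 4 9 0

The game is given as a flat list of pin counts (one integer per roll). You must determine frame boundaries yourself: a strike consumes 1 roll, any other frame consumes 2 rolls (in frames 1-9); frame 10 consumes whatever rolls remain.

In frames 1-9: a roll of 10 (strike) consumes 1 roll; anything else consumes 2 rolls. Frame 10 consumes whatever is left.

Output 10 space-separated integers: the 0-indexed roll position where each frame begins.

Answer: 0 2 4 6 7 9 11 13 15 17

Derivation:
Frame 1 starts at roll index 0: rolls=3,4 (sum=7), consumes 2 rolls
Frame 2 starts at roll index 2: rolls=8,1 (sum=9), consumes 2 rolls
Frame 3 starts at roll index 4: rolls=5,4 (sum=9), consumes 2 rolls
Frame 4 starts at roll index 6: roll=10 (strike), consumes 1 roll
Frame 5 starts at roll index 7: rolls=5,5 (sum=10), consumes 2 rolls
Frame 6 starts at roll index 9: rolls=3,7 (sum=10), consumes 2 rolls
Frame 7 starts at roll index 11: rolls=5,0 (sum=5), consumes 2 rolls
Frame 8 starts at roll index 13: rolls=2,8 (sum=10), consumes 2 rolls
Frame 9 starts at roll index 15: rolls=6,4 (sum=10), consumes 2 rolls
Frame 10 starts at roll index 17: 2 remaining rolls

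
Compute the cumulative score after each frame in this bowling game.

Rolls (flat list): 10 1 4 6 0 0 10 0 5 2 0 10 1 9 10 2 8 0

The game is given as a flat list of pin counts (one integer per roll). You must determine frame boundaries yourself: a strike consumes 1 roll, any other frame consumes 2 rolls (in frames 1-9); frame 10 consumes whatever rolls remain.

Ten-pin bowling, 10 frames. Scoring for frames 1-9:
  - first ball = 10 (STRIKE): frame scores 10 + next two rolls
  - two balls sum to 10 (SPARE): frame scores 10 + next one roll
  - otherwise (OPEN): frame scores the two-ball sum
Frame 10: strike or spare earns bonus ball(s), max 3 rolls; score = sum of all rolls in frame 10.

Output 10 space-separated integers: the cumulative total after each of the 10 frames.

Frame 1: STRIKE. 10 + next two rolls (1+4) = 15. Cumulative: 15
Frame 2: OPEN (1+4=5). Cumulative: 20
Frame 3: OPEN (6+0=6). Cumulative: 26
Frame 4: SPARE (0+10=10). 10 + next roll (0) = 10. Cumulative: 36
Frame 5: OPEN (0+5=5). Cumulative: 41
Frame 6: OPEN (2+0=2). Cumulative: 43
Frame 7: STRIKE. 10 + next two rolls (1+9) = 20. Cumulative: 63
Frame 8: SPARE (1+9=10). 10 + next roll (10) = 20. Cumulative: 83
Frame 9: STRIKE. 10 + next two rolls (2+8) = 20. Cumulative: 103
Frame 10: SPARE. Sum of all frame-10 rolls (2+8+0) = 10. Cumulative: 113

Answer: 15 20 26 36 41 43 63 83 103 113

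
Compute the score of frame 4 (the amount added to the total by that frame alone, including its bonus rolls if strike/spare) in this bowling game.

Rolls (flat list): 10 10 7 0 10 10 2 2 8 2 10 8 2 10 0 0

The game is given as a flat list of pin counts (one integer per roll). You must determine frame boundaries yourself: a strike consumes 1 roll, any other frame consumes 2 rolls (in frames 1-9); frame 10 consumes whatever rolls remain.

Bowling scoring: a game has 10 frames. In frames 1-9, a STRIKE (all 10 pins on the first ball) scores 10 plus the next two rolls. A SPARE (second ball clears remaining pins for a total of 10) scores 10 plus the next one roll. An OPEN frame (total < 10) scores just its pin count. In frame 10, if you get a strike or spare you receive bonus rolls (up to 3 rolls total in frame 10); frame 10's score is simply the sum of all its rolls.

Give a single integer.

Frame 1: STRIKE. 10 + next two rolls (10+7) = 27. Cumulative: 27
Frame 2: STRIKE. 10 + next two rolls (7+0) = 17. Cumulative: 44
Frame 3: OPEN (7+0=7). Cumulative: 51
Frame 4: STRIKE. 10 + next two rolls (10+2) = 22. Cumulative: 73
Frame 5: STRIKE. 10 + next two rolls (2+2) = 14. Cumulative: 87
Frame 6: OPEN (2+2=4). Cumulative: 91

Answer: 22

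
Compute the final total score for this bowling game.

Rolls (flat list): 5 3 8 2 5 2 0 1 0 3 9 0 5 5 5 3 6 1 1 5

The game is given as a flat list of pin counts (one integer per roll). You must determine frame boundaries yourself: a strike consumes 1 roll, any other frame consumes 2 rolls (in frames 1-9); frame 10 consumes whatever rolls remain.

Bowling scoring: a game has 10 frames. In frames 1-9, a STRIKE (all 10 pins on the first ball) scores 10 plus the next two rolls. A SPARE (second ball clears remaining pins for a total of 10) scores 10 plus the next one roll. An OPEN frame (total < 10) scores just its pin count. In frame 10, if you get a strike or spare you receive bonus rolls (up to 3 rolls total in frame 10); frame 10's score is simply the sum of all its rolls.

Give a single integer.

Frame 1: OPEN (5+3=8). Cumulative: 8
Frame 2: SPARE (8+2=10). 10 + next roll (5) = 15. Cumulative: 23
Frame 3: OPEN (5+2=7). Cumulative: 30
Frame 4: OPEN (0+1=1). Cumulative: 31
Frame 5: OPEN (0+3=3). Cumulative: 34
Frame 6: OPEN (9+0=9). Cumulative: 43
Frame 7: SPARE (5+5=10). 10 + next roll (5) = 15. Cumulative: 58
Frame 8: OPEN (5+3=8). Cumulative: 66
Frame 9: OPEN (6+1=7). Cumulative: 73
Frame 10: OPEN. Sum of all frame-10 rolls (1+5) = 6. Cumulative: 79

Answer: 79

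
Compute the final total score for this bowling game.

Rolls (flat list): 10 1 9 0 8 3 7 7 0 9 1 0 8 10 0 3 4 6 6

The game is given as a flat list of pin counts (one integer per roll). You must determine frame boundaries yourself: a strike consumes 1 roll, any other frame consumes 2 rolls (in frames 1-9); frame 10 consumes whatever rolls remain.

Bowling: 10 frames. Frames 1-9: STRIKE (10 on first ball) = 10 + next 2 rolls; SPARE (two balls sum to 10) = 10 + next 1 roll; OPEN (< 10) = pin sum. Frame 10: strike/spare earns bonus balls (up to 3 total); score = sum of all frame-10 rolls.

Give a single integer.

Answer: 112

Derivation:
Frame 1: STRIKE. 10 + next two rolls (1+9) = 20. Cumulative: 20
Frame 2: SPARE (1+9=10). 10 + next roll (0) = 10. Cumulative: 30
Frame 3: OPEN (0+8=8). Cumulative: 38
Frame 4: SPARE (3+7=10). 10 + next roll (7) = 17. Cumulative: 55
Frame 5: OPEN (7+0=7). Cumulative: 62
Frame 6: SPARE (9+1=10). 10 + next roll (0) = 10. Cumulative: 72
Frame 7: OPEN (0+8=8). Cumulative: 80
Frame 8: STRIKE. 10 + next two rolls (0+3) = 13. Cumulative: 93
Frame 9: OPEN (0+3=3). Cumulative: 96
Frame 10: SPARE. Sum of all frame-10 rolls (4+6+6) = 16. Cumulative: 112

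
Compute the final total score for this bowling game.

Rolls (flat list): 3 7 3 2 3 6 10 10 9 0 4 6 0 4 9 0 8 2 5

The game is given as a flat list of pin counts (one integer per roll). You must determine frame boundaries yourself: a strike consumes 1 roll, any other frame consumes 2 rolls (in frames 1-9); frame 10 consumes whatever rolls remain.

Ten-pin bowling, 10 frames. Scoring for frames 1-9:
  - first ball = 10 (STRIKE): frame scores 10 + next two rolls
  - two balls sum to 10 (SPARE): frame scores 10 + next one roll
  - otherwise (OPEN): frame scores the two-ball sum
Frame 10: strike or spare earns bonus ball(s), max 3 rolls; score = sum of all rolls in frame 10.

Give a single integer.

Answer: 122

Derivation:
Frame 1: SPARE (3+7=10). 10 + next roll (3) = 13. Cumulative: 13
Frame 2: OPEN (3+2=5). Cumulative: 18
Frame 3: OPEN (3+6=9). Cumulative: 27
Frame 4: STRIKE. 10 + next two rolls (10+9) = 29. Cumulative: 56
Frame 5: STRIKE. 10 + next two rolls (9+0) = 19. Cumulative: 75
Frame 6: OPEN (9+0=9). Cumulative: 84
Frame 7: SPARE (4+6=10). 10 + next roll (0) = 10. Cumulative: 94
Frame 8: OPEN (0+4=4). Cumulative: 98
Frame 9: OPEN (9+0=9). Cumulative: 107
Frame 10: SPARE. Sum of all frame-10 rolls (8+2+5) = 15. Cumulative: 122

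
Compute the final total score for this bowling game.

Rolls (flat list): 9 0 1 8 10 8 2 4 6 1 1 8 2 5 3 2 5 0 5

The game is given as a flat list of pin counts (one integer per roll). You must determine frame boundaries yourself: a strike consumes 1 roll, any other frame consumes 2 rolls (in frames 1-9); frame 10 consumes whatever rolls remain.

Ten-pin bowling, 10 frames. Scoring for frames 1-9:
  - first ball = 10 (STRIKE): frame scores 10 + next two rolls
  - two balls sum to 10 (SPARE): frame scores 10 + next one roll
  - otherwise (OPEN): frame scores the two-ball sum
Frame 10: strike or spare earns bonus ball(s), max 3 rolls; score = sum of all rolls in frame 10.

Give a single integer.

Frame 1: OPEN (9+0=9). Cumulative: 9
Frame 2: OPEN (1+8=9). Cumulative: 18
Frame 3: STRIKE. 10 + next two rolls (8+2) = 20. Cumulative: 38
Frame 4: SPARE (8+2=10). 10 + next roll (4) = 14. Cumulative: 52
Frame 5: SPARE (4+6=10). 10 + next roll (1) = 11. Cumulative: 63
Frame 6: OPEN (1+1=2). Cumulative: 65
Frame 7: SPARE (8+2=10). 10 + next roll (5) = 15. Cumulative: 80
Frame 8: OPEN (5+3=8). Cumulative: 88
Frame 9: OPEN (2+5=7). Cumulative: 95
Frame 10: OPEN. Sum of all frame-10 rolls (0+5) = 5. Cumulative: 100

Answer: 100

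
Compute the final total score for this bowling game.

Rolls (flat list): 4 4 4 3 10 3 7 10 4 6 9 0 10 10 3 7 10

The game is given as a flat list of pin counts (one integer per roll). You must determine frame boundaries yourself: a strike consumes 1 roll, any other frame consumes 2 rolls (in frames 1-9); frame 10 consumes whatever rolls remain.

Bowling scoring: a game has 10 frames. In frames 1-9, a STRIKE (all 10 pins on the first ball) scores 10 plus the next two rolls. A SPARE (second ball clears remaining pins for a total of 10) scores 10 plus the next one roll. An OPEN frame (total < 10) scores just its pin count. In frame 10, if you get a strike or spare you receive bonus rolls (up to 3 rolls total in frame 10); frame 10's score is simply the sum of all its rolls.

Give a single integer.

Frame 1: OPEN (4+4=8). Cumulative: 8
Frame 2: OPEN (4+3=7). Cumulative: 15
Frame 3: STRIKE. 10 + next two rolls (3+7) = 20. Cumulative: 35
Frame 4: SPARE (3+7=10). 10 + next roll (10) = 20. Cumulative: 55
Frame 5: STRIKE. 10 + next two rolls (4+6) = 20. Cumulative: 75
Frame 6: SPARE (4+6=10). 10 + next roll (9) = 19. Cumulative: 94
Frame 7: OPEN (9+0=9). Cumulative: 103
Frame 8: STRIKE. 10 + next two rolls (10+3) = 23. Cumulative: 126
Frame 9: STRIKE. 10 + next two rolls (3+7) = 20. Cumulative: 146
Frame 10: SPARE. Sum of all frame-10 rolls (3+7+10) = 20. Cumulative: 166

Answer: 166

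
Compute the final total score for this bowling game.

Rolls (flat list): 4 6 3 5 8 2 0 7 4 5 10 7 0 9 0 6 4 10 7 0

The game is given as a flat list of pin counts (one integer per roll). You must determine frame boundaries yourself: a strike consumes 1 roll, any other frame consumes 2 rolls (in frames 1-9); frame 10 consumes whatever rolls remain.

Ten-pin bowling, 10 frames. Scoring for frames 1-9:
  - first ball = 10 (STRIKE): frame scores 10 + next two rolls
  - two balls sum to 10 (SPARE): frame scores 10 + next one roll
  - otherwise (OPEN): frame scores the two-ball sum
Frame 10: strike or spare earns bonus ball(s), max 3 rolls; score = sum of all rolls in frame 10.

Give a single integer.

Answer: 117

Derivation:
Frame 1: SPARE (4+6=10). 10 + next roll (3) = 13. Cumulative: 13
Frame 2: OPEN (3+5=8). Cumulative: 21
Frame 3: SPARE (8+2=10). 10 + next roll (0) = 10. Cumulative: 31
Frame 4: OPEN (0+7=7). Cumulative: 38
Frame 5: OPEN (4+5=9). Cumulative: 47
Frame 6: STRIKE. 10 + next two rolls (7+0) = 17. Cumulative: 64
Frame 7: OPEN (7+0=7). Cumulative: 71
Frame 8: OPEN (9+0=9). Cumulative: 80
Frame 9: SPARE (6+4=10). 10 + next roll (10) = 20. Cumulative: 100
Frame 10: STRIKE. Sum of all frame-10 rolls (10+7+0) = 17. Cumulative: 117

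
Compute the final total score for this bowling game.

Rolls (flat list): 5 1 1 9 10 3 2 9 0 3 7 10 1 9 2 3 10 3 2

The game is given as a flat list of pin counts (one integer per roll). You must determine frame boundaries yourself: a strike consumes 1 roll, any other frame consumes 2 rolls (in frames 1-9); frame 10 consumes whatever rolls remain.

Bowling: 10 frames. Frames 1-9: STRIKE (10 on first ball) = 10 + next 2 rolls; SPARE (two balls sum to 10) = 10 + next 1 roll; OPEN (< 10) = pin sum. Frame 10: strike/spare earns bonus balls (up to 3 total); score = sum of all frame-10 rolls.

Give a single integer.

Answer: 127

Derivation:
Frame 1: OPEN (5+1=6). Cumulative: 6
Frame 2: SPARE (1+9=10). 10 + next roll (10) = 20. Cumulative: 26
Frame 3: STRIKE. 10 + next two rolls (3+2) = 15. Cumulative: 41
Frame 4: OPEN (3+2=5). Cumulative: 46
Frame 5: OPEN (9+0=9). Cumulative: 55
Frame 6: SPARE (3+7=10). 10 + next roll (10) = 20. Cumulative: 75
Frame 7: STRIKE. 10 + next two rolls (1+9) = 20. Cumulative: 95
Frame 8: SPARE (1+9=10). 10 + next roll (2) = 12. Cumulative: 107
Frame 9: OPEN (2+3=5). Cumulative: 112
Frame 10: STRIKE. Sum of all frame-10 rolls (10+3+2) = 15. Cumulative: 127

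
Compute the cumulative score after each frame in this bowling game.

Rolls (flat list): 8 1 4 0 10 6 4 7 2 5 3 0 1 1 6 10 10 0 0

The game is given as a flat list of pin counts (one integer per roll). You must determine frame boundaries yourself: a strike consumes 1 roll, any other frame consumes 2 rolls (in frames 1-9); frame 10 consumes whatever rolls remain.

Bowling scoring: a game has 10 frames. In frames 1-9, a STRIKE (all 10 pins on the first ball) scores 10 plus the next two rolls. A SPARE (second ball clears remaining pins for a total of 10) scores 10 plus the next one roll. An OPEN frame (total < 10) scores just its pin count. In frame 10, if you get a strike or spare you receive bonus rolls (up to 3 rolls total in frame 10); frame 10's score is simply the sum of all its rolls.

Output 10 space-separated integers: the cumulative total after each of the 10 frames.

Answer: 9 13 33 50 59 67 68 75 95 105

Derivation:
Frame 1: OPEN (8+1=9). Cumulative: 9
Frame 2: OPEN (4+0=4). Cumulative: 13
Frame 3: STRIKE. 10 + next two rolls (6+4) = 20. Cumulative: 33
Frame 4: SPARE (6+4=10). 10 + next roll (7) = 17. Cumulative: 50
Frame 5: OPEN (7+2=9). Cumulative: 59
Frame 6: OPEN (5+3=8). Cumulative: 67
Frame 7: OPEN (0+1=1). Cumulative: 68
Frame 8: OPEN (1+6=7). Cumulative: 75
Frame 9: STRIKE. 10 + next two rolls (10+0) = 20. Cumulative: 95
Frame 10: STRIKE. Sum of all frame-10 rolls (10+0+0) = 10. Cumulative: 105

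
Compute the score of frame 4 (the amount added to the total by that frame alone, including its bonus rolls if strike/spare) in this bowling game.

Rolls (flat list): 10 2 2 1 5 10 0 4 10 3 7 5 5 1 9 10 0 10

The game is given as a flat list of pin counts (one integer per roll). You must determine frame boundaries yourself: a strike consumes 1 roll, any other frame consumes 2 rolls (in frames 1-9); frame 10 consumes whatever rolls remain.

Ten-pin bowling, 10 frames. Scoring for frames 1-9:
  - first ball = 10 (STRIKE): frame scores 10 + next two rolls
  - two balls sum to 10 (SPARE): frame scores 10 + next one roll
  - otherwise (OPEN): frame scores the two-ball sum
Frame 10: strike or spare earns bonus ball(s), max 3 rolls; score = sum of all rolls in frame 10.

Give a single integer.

Answer: 14

Derivation:
Frame 1: STRIKE. 10 + next two rolls (2+2) = 14. Cumulative: 14
Frame 2: OPEN (2+2=4). Cumulative: 18
Frame 3: OPEN (1+5=6). Cumulative: 24
Frame 4: STRIKE. 10 + next two rolls (0+4) = 14. Cumulative: 38
Frame 5: OPEN (0+4=4). Cumulative: 42
Frame 6: STRIKE. 10 + next two rolls (3+7) = 20. Cumulative: 62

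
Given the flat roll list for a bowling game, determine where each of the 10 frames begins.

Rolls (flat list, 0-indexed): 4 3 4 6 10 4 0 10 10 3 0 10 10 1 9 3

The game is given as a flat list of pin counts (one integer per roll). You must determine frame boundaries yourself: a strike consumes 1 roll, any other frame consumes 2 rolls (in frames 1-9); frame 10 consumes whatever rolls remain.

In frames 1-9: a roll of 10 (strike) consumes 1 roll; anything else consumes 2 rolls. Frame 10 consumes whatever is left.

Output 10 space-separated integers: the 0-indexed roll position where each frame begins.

Frame 1 starts at roll index 0: rolls=4,3 (sum=7), consumes 2 rolls
Frame 2 starts at roll index 2: rolls=4,6 (sum=10), consumes 2 rolls
Frame 3 starts at roll index 4: roll=10 (strike), consumes 1 roll
Frame 4 starts at roll index 5: rolls=4,0 (sum=4), consumes 2 rolls
Frame 5 starts at roll index 7: roll=10 (strike), consumes 1 roll
Frame 6 starts at roll index 8: roll=10 (strike), consumes 1 roll
Frame 7 starts at roll index 9: rolls=3,0 (sum=3), consumes 2 rolls
Frame 8 starts at roll index 11: roll=10 (strike), consumes 1 roll
Frame 9 starts at roll index 12: roll=10 (strike), consumes 1 roll
Frame 10 starts at roll index 13: 3 remaining rolls

Answer: 0 2 4 5 7 8 9 11 12 13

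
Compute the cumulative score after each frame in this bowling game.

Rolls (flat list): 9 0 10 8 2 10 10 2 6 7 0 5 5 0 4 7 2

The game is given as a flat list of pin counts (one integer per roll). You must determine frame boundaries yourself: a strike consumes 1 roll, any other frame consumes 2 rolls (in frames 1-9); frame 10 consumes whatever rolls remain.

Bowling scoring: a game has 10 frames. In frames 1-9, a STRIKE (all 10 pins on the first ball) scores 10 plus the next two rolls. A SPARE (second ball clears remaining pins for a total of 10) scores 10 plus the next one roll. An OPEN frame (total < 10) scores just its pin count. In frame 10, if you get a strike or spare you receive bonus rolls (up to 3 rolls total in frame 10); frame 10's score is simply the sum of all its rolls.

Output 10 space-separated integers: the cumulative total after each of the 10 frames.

Frame 1: OPEN (9+0=9). Cumulative: 9
Frame 2: STRIKE. 10 + next two rolls (8+2) = 20. Cumulative: 29
Frame 3: SPARE (8+2=10). 10 + next roll (10) = 20. Cumulative: 49
Frame 4: STRIKE. 10 + next two rolls (10+2) = 22. Cumulative: 71
Frame 5: STRIKE. 10 + next two rolls (2+6) = 18. Cumulative: 89
Frame 6: OPEN (2+6=8). Cumulative: 97
Frame 7: OPEN (7+0=7). Cumulative: 104
Frame 8: SPARE (5+5=10). 10 + next roll (0) = 10. Cumulative: 114
Frame 9: OPEN (0+4=4). Cumulative: 118
Frame 10: OPEN. Sum of all frame-10 rolls (7+2) = 9. Cumulative: 127

Answer: 9 29 49 71 89 97 104 114 118 127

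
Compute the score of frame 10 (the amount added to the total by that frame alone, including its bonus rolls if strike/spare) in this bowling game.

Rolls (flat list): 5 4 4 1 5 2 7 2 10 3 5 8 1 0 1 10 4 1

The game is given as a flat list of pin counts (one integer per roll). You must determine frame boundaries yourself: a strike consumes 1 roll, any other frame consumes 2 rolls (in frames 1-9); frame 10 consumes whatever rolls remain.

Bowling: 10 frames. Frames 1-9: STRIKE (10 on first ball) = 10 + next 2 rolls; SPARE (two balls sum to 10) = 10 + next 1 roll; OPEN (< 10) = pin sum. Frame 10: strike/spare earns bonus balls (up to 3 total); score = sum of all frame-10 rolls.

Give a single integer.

Frame 1: OPEN (5+4=9). Cumulative: 9
Frame 2: OPEN (4+1=5). Cumulative: 14
Frame 3: OPEN (5+2=7). Cumulative: 21
Frame 4: OPEN (7+2=9). Cumulative: 30
Frame 5: STRIKE. 10 + next two rolls (3+5) = 18. Cumulative: 48
Frame 6: OPEN (3+5=8). Cumulative: 56
Frame 7: OPEN (8+1=9). Cumulative: 65
Frame 8: OPEN (0+1=1). Cumulative: 66
Frame 9: STRIKE. 10 + next two rolls (4+1) = 15. Cumulative: 81
Frame 10: OPEN. Sum of all frame-10 rolls (4+1) = 5. Cumulative: 86

Answer: 5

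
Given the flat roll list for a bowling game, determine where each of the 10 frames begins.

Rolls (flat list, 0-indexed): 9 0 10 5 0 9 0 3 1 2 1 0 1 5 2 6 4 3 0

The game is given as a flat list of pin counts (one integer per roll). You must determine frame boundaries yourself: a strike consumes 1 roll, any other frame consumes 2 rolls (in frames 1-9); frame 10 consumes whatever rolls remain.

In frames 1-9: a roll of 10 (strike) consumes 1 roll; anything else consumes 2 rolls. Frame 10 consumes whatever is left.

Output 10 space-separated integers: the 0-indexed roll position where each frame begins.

Answer: 0 2 3 5 7 9 11 13 15 17

Derivation:
Frame 1 starts at roll index 0: rolls=9,0 (sum=9), consumes 2 rolls
Frame 2 starts at roll index 2: roll=10 (strike), consumes 1 roll
Frame 3 starts at roll index 3: rolls=5,0 (sum=5), consumes 2 rolls
Frame 4 starts at roll index 5: rolls=9,0 (sum=9), consumes 2 rolls
Frame 5 starts at roll index 7: rolls=3,1 (sum=4), consumes 2 rolls
Frame 6 starts at roll index 9: rolls=2,1 (sum=3), consumes 2 rolls
Frame 7 starts at roll index 11: rolls=0,1 (sum=1), consumes 2 rolls
Frame 8 starts at roll index 13: rolls=5,2 (sum=7), consumes 2 rolls
Frame 9 starts at roll index 15: rolls=6,4 (sum=10), consumes 2 rolls
Frame 10 starts at roll index 17: 2 remaining rolls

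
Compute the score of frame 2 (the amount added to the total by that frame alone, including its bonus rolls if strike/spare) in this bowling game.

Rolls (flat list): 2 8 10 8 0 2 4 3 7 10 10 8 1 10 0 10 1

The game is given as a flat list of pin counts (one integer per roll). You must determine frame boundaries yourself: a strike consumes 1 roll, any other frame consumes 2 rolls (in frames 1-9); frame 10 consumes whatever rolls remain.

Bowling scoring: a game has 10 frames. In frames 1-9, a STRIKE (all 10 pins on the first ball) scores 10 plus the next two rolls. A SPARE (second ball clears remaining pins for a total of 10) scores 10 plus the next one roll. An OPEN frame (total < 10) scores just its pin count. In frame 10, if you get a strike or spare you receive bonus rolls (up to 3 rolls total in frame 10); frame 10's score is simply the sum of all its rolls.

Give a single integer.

Answer: 18

Derivation:
Frame 1: SPARE (2+8=10). 10 + next roll (10) = 20. Cumulative: 20
Frame 2: STRIKE. 10 + next two rolls (8+0) = 18. Cumulative: 38
Frame 3: OPEN (8+0=8). Cumulative: 46
Frame 4: OPEN (2+4=6). Cumulative: 52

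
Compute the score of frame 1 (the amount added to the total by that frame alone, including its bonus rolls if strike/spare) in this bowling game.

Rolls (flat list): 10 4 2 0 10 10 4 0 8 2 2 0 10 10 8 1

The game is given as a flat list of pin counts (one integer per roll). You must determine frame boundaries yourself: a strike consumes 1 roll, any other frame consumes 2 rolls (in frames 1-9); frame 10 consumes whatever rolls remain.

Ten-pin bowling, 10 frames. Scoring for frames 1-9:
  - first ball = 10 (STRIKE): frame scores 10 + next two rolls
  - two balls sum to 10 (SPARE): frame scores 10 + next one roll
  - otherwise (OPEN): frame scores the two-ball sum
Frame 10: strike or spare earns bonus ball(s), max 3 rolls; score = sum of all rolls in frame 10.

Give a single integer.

Frame 1: STRIKE. 10 + next two rolls (4+2) = 16. Cumulative: 16
Frame 2: OPEN (4+2=6). Cumulative: 22
Frame 3: SPARE (0+10=10). 10 + next roll (10) = 20. Cumulative: 42

Answer: 16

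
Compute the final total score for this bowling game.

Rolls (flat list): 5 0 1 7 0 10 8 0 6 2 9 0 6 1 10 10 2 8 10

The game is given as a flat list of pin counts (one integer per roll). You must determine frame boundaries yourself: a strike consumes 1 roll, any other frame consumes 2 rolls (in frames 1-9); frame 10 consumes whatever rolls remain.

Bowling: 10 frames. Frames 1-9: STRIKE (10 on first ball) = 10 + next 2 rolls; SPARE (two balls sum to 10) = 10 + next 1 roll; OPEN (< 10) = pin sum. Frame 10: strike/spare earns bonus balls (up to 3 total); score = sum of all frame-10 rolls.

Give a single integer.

Answer: 125

Derivation:
Frame 1: OPEN (5+0=5). Cumulative: 5
Frame 2: OPEN (1+7=8). Cumulative: 13
Frame 3: SPARE (0+10=10). 10 + next roll (8) = 18. Cumulative: 31
Frame 4: OPEN (8+0=8). Cumulative: 39
Frame 5: OPEN (6+2=8). Cumulative: 47
Frame 6: OPEN (9+0=9). Cumulative: 56
Frame 7: OPEN (6+1=7). Cumulative: 63
Frame 8: STRIKE. 10 + next two rolls (10+2) = 22. Cumulative: 85
Frame 9: STRIKE. 10 + next two rolls (2+8) = 20. Cumulative: 105
Frame 10: SPARE. Sum of all frame-10 rolls (2+8+10) = 20. Cumulative: 125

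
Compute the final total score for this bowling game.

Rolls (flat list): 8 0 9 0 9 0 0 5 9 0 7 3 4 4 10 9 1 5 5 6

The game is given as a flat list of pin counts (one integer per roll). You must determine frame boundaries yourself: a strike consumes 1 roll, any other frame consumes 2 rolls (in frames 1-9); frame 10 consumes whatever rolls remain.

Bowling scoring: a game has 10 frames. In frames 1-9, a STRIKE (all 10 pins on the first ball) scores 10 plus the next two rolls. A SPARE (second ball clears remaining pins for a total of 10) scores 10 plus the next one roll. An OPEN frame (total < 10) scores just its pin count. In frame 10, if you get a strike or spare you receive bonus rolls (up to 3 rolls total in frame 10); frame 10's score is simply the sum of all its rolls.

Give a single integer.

Answer: 113

Derivation:
Frame 1: OPEN (8+0=8). Cumulative: 8
Frame 2: OPEN (9+0=9). Cumulative: 17
Frame 3: OPEN (9+0=9). Cumulative: 26
Frame 4: OPEN (0+5=5). Cumulative: 31
Frame 5: OPEN (9+0=9). Cumulative: 40
Frame 6: SPARE (7+3=10). 10 + next roll (4) = 14. Cumulative: 54
Frame 7: OPEN (4+4=8). Cumulative: 62
Frame 8: STRIKE. 10 + next two rolls (9+1) = 20. Cumulative: 82
Frame 9: SPARE (9+1=10). 10 + next roll (5) = 15. Cumulative: 97
Frame 10: SPARE. Sum of all frame-10 rolls (5+5+6) = 16. Cumulative: 113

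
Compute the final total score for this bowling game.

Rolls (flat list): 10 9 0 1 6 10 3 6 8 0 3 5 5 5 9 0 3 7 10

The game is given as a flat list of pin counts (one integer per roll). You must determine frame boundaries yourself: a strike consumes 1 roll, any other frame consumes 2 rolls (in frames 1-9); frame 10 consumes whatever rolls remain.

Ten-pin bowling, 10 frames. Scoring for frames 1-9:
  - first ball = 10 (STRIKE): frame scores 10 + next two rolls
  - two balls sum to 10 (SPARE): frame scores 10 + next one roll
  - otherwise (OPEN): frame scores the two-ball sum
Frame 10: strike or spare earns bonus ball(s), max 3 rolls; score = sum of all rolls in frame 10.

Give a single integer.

Answer: 127

Derivation:
Frame 1: STRIKE. 10 + next two rolls (9+0) = 19. Cumulative: 19
Frame 2: OPEN (9+0=9). Cumulative: 28
Frame 3: OPEN (1+6=7). Cumulative: 35
Frame 4: STRIKE. 10 + next two rolls (3+6) = 19. Cumulative: 54
Frame 5: OPEN (3+6=9). Cumulative: 63
Frame 6: OPEN (8+0=8). Cumulative: 71
Frame 7: OPEN (3+5=8). Cumulative: 79
Frame 8: SPARE (5+5=10). 10 + next roll (9) = 19. Cumulative: 98
Frame 9: OPEN (9+0=9). Cumulative: 107
Frame 10: SPARE. Sum of all frame-10 rolls (3+7+10) = 20. Cumulative: 127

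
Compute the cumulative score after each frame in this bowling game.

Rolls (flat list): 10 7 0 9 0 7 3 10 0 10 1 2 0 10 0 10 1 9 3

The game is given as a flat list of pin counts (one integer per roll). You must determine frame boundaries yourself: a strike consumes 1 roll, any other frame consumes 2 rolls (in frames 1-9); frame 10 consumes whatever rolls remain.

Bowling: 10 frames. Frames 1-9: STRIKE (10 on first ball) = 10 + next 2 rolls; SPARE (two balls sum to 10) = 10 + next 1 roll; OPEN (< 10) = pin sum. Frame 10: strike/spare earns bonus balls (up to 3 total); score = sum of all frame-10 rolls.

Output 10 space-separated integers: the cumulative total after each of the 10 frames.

Frame 1: STRIKE. 10 + next two rolls (7+0) = 17. Cumulative: 17
Frame 2: OPEN (7+0=7). Cumulative: 24
Frame 3: OPEN (9+0=9). Cumulative: 33
Frame 4: SPARE (7+3=10). 10 + next roll (10) = 20. Cumulative: 53
Frame 5: STRIKE. 10 + next two rolls (0+10) = 20. Cumulative: 73
Frame 6: SPARE (0+10=10). 10 + next roll (1) = 11. Cumulative: 84
Frame 7: OPEN (1+2=3). Cumulative: 87
Frame 8: SPARE (0+10=10). 10 + next roll (0) = 10. Cumulative: 97
Frame 9: SPARE (0+10=10). 10 + next roll (1) = 11. Cumulative: 108
Frame 10: SPARE. Sum of all frame-10 rolls (1+9+3) = 13. Cumulative: 121

Answer: 17 24 33 53 73 84 87 97 108 121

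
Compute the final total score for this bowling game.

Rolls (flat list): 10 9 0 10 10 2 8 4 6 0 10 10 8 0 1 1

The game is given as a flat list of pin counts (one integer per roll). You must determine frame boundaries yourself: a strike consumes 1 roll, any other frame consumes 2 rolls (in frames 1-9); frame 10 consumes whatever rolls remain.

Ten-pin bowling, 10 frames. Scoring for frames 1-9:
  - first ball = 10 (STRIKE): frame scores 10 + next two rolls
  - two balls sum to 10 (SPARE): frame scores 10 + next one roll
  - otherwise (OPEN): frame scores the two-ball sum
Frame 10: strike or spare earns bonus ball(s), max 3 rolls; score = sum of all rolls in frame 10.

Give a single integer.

Frame 1: STRIKE. 10 + next two rolls (9+0) = 19. Cumulative: 19
Frame 2: OPEN (9+0=9). Cumulative: 28
Frame 3: STRIKE. 10 + next two rolls (10+2) = 22. Cumulative: 50
Frame 4: STRIKE. 10 + next two rolls (2+8) = 20. Cumulative: 70
Frame 5: SPARE (2+8=10). 10 + next roll (4) = 14. Cumulative: 84
Frame 6: SPARE (4+6=10). 10 + next roll (0) = 10. Cumulative: 94
Frame 7: SPARE (0+10=10). 10 + next roll (10) = 20. Cumulative: 114
Frame 8: STRIKE. 10 + next two rolls (8+0) = 18. Cumulative: 132
Frame 9: OPEN (8+0=8). Cumulative: 140
Frame 10: OPEN. Sum of all frame-10 rolls (1+1) = 2. Cumulative: 142

Answer: 142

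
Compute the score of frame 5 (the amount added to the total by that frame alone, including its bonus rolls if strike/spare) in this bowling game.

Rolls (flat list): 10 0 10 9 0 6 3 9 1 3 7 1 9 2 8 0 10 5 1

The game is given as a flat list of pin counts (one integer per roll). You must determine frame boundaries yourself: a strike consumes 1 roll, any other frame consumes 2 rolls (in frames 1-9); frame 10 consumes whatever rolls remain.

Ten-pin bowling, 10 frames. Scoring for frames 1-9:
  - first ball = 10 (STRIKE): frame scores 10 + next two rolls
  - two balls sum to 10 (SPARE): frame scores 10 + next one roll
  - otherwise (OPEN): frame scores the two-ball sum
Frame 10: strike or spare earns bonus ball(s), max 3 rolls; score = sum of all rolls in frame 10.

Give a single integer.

Answer: 13

Derivation:
Frame 1: STRIKE. 10 + next two rolls (0+10) = 20. Cumulative: 20
Frame 2: SPARE (0+10=10). 10 + next roll (9) = 19. Cumulative: 39
Frame 3: OPEN (9+0=9). Cumulative: 48
Frame 4: OPEN (6+3=9). Cumulative: 57
Frame 5: SPARE (9+1=10). 10 + next roll (3) = 13. Cumulative: 70
Frame 6: SPARE (3+7=10). 10 + next roll (1) = 11. Cumulative: 81
Frame 7: SPARE (1+9=10). 10 + next roll (2) = 12. Cumulative: 93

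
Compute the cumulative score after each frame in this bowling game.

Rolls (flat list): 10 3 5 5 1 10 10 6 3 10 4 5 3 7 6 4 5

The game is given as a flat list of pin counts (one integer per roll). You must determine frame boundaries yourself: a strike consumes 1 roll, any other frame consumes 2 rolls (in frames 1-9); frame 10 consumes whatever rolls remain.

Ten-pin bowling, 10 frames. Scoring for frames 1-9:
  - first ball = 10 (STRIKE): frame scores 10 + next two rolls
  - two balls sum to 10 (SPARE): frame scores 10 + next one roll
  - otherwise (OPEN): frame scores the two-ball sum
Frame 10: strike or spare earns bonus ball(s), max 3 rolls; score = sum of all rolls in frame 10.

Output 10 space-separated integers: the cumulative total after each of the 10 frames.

Answer: 18 26 32 58 77 86 105 114 130 145

Derivation:
Frame 1: STRIKE. 10 + next two rolls (3+5) = 18. Cumulative: 18
Frame 2: OPEN (3+5=8). Cumulative: 26
Frame 3: OPEN (5+1=6). Cumulative: 32
Frame 4: STRIKE. 10 + next two rolls (10+6) = 26. Cumulative: 58
Frame 5: STRIKE. 10 + next two rolls (6+3) = 19. Cumulative: 77
Frame 6: OPEN (6+3=9). Cumulative: 86
Frame 7: STRIKE. 10 + next two rolls (4+5) = 19. Cumulative: 105
Frame 8: OPEN (4+5=9). Cumulative: 114
Frame 9: SPARE (3+7=10). 10 + next roll (6) = 16. Cumulative: 130
Frame 10: SPARE. Sum of all frame-10 rolls (6+4+5) = 15. Cumulative: 145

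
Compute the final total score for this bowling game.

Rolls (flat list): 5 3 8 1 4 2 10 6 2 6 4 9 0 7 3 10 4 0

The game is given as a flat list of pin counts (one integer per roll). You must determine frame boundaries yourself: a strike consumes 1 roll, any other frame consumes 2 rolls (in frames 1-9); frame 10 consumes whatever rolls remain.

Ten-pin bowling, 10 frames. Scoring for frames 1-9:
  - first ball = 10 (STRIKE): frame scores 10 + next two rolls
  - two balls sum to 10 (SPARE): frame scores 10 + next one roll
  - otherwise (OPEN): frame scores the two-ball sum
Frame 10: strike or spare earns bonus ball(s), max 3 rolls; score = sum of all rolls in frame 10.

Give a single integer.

Answer: 115

Derivation:
Frame 1: OPEN (5+3=8). Cumulative: 8
Frame 2: OPEN (8+1=9). Cumulative: 17
Frame 3: OPEN (4+2=6). Cumulative: 23
Frame 4: STRIKE. 10 + next two rolls (6+2) = 18. Cumulative: 41
Frame 5: OPEN (6+2=8). Cumulative: 49
Frame 6: SPARE (6+4=10). 10 + next roll (9) = 19. Cumulative: 68
Frame 7: OPEN (9+0=9). Cumulative: 77
Frame 8: SPARE (7+3=10). 10 + next roll (10) = 20. Cumulative: 97
Frame 9: STRIKE. 10 + next two rolls (4+0) = 14. Cumulative: 111
Frame 10: OPEN. Sum of all frame-10 rolls (4+0) = 4. Cumulative: 115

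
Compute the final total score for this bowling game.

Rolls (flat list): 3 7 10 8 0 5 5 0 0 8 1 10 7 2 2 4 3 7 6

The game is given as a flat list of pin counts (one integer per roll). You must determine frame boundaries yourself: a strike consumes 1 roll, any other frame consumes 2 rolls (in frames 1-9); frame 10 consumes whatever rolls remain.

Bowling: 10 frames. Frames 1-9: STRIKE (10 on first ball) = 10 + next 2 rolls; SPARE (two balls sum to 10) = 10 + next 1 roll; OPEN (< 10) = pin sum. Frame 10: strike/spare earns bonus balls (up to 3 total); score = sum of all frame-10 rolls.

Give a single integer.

Frame 1: SPARE (3+7=10). 10 + next roll (10) = 20. Cumulative: 20
Frame 2: STRIKE. 10 + next two rolls (8+0) = 18. Cumulative: 38
Frame 3: OPEN (8+0=8). Cumulative: 46
Frame 4: SPARE (5+5=10). 10 + next roll (0) = 10. Cumulative: 56
Frame 5: OPEN (0+0=0). Cumulative: 56
Frame 6: OPEN (8+1=9). Cumulative: 65
Frame 7: STRIKE. 10 + next two rolls (7+2) = 19. Cumulative: 84
Frame 8: OPEN (7+2=9). Cumulative: 93
Frame 9: OPEN (2+4=6). Cumulative: 99
Frame 10: SPARE. Sum of all frame-10 rolls (3+7+6) = 16. Cumulative: 115

Answer: 115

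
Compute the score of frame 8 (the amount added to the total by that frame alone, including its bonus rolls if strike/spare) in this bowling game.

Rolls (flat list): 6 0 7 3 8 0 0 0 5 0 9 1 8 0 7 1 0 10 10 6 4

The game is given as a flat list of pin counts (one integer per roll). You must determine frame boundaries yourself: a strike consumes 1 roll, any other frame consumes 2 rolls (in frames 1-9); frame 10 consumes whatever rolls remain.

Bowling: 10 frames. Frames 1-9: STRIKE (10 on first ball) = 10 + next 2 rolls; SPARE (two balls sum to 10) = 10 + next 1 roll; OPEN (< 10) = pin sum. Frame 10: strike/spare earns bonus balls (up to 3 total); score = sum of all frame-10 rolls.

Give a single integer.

Answer: 8

Derivation:
Frame 1: OPEN (6+0=6). Cumulative: 6
Frame 2: SPARE (7+3=10). 10 + next roll (8) = 18. Cumulative: 24
Frame 3: OPEN (8+0=8). Cumulative: 32
Frame 4: OPEN (0+0=0). Cumulative: 32
Frame 5: OPEN (5+0=5). Cumulative: 37
Frame 6: SPARE (9+1=10). 10 + next roll (8) = 18. Cumulative: 55
Frame 7: OPEN (8+0=8). Cumulative: 63
Frame 8: OPEN (7+1=8). Cumulative: 71
Frame 9: SPARE (0+10=10). 10 + next roll (10) = 20. Cumulative: 91
Frame 10: STRIKE. Sum of all frame-10 rolls (10+6+4) = 20. Cumulative: 111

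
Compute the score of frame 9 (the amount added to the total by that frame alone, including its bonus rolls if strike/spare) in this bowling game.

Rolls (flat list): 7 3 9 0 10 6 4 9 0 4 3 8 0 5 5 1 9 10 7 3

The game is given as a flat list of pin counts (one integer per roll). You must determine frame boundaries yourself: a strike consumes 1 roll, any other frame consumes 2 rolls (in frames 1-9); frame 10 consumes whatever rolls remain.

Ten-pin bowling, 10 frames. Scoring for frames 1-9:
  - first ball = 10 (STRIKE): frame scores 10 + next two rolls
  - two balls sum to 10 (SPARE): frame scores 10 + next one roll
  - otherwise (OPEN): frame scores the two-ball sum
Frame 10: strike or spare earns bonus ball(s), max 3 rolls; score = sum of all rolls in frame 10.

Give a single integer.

Answer: 20

Derivation:
Frame 1: SPARE (7+3=10). 10 + next roll (9) = 19. Cumulative: 19
Frame 2: OPEN (9+0=9). Cumulative: 28
Frame 3: STRIKE. 10 + next two rolls (6+4) = 20. Cumulative: 48
Frame 4: SPARE (6+4=10). 10 + next roll (9) = 19. Cumulative: 67
Frame 5: OPEN (9+0=9). Cumulative: 76
Frame 6: OPEN (4+3=7). Cumulative: 83
Frame 7: OPEN (8+0=8). Cumulative: 91
Frame 8: SPARE (5+5=10). 10 + next roll (1) = 11. Cumulative: 102
Frame 9: SPARE (1+9=10). 10 + next roll (10) = 20. Cumulative: 122
Frame 10: STRIKE. Sum of all frame-10 rolls (10+7+3) = 20. Cumulative: 142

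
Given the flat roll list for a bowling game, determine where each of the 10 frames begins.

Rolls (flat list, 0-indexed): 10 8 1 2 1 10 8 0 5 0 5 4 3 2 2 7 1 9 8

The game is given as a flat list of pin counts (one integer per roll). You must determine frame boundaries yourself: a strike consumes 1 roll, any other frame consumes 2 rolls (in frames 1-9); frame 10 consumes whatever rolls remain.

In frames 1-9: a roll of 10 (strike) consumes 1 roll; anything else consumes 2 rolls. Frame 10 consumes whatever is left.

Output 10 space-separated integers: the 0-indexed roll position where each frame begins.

Answer: 0 1 3 5 6 8 10 12 14 16

Derivation:
Frame 1 starts at roll index 0: roll=10 (strike), consumes 1 roll
Frame 2 starts at roll index 1: rolls=8,1 (sum=9), consumes 2 rolls
Frame 3 starts at roll index 3: rolls=2,1 (sum=3), consumes 2 rolls
Frame 4 starts at roll index 5: roll=10 (strike), consumes 1 roll
Frame 5 starts at roll index 6: rolls=8,0 (sum=8), consumes 2 rolls
Frame 6 starts at roll index 8: rolls=5,0 (sum=5), consumes 2 rolls
Frame 7 starts at roll index 10: rolls=5,4 (sum=9), consumes 2 rolls
Frame 8 starts at roll index 12: rolls=3,2 (sum=5), consumes 2 rolls
Frame 9 starts at roll index 14: rolls=2,7 (sum=9), consumes 2 rolls
Frame 10 starts at roll index 16: 3 remaining rolls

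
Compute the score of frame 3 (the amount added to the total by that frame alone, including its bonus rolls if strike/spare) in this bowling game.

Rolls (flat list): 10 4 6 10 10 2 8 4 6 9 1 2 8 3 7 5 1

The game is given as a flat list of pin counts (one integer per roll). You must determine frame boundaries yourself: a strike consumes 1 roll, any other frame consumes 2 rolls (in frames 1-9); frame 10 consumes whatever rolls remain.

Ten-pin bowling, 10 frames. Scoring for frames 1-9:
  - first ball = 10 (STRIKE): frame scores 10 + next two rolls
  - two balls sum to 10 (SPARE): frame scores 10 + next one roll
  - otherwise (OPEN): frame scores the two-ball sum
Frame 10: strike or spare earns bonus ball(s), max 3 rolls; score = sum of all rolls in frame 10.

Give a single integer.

Answer: 22

Derivation:
Frame 1: STRIKE. 10 + next two rolls (4+6) = 20. Cumulative: 20
Frame 2: SPARE (4+6=10). 10 + next roll (10) = 20. Cumulative: 40
Frame 3: STRIKE. 10 + next two rolls (10+2) = 22. Cumulative: 62
Frame 4: STRIKE. 10 + next two rolls (2+8) = 20. Cumulative: 82
Frame 5: SPARE (2+8=10). 10 + next roll (4) = 14. Cumulative: 96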